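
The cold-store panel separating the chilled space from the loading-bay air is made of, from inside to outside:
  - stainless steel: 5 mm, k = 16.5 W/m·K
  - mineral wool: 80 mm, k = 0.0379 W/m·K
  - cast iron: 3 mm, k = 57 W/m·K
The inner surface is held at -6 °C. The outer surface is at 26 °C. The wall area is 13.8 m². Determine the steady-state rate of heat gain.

Treating each layer as a thermal resistance in series:
R_stainless steel = L/(kA) = 0.005/(16.5×13.8) = 2.196×10^-5 K/W
R_mineral wool = L/(kA) = 0.08/(0.0379×13.8) = 0.153 K/W
R_cast iron = L/(kA) = 0.003/(57×13.8) = 3.814×10^-6 K/W
R_total = 0.153 K/W
Q = ΔT / R_total = 32 / 0.153

Q ≈ 209 W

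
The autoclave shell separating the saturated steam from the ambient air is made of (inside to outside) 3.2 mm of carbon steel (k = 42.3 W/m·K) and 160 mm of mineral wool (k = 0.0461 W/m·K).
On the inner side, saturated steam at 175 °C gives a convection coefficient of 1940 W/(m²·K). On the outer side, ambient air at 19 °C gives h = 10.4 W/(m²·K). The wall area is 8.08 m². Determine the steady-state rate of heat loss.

Q ≈ 353 W

Series thermal resistances:
R_inner film = 1/(h_i·A) = 1/(1940×8.08) = 6.38×10^-5 K/W
R_carbon steel = L/(kA) = 0.0032/(42.3×8.08) = 9.363×10^-6 K/W
R_mineral wool = L/(kA) = 0.16/(0.0461×8.08) = 0.4295 K/W
R_outer film = 1/(h_o·A) = 1/(10.4×8.08) = 0.0119 K/W
R_total = 0.4415 K/W
Q = ΔT / R_total = 156 / 0.4415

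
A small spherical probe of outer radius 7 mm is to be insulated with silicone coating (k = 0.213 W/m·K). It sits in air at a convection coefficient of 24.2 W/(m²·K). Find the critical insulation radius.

r_cr ≈ 17.6 mm

For a sphere r_cr = 2k/h = 2×0.213/24.2
r_cr = 17.6 mm; since the bare radius (7 mm) is below r_cr, adding a thin layer of insulation will *increase* heat loss.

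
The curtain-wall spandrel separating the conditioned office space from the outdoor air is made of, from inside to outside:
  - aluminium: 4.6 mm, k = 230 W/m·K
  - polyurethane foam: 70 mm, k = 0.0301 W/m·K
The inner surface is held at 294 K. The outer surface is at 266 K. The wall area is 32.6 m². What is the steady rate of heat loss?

Model the wall as resistances in series:
R_aluminium = L/(kA) = 0.0046/(230×32.6) = 6.135×10^-7 K/W
R_polyurethane foam = L/(kA) = 0.07/(0.0301×32.6) = 0.07134 K/W
R_total = 0.07134 K/W
Q = ΔT / R_total = 28 / 0.07134

Q ≈ 393 W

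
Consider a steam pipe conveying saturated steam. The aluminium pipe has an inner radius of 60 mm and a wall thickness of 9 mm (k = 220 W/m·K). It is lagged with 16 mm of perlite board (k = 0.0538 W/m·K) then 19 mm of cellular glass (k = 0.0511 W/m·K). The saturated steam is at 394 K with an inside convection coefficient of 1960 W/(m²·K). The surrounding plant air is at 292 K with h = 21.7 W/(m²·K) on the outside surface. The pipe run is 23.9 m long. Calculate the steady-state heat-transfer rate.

Q ≈ 1850 W

For a radial system each layer contributes R = ln(r_out/r_in)/(2πkL); films add R = 1/(hA).
R_inner film = 1/(h_i·2πr₁L) = 1/(1960×2π×0.06×23.9) = 5.663×10^-5 K/W
R_aluminium pipe wall = ln(69/60)/(2π×220×23.9) = 4.23×10^-6 K/W
R_perlite board = ln(85/69)/(2π×0.0538×23.9) = 0.02581 K/W
R_cellular glass = ln(104/85)/(2π×0.0511×23.9) = 0.02629 K/W
R_outer film = 1/(h_o·2πr_oL) = 1/(21.7×2π×0.104×23.9) = 0.002951 K/W
R_total = 0.05511 K/W
Q = ΔT/R_total = 102/0.05511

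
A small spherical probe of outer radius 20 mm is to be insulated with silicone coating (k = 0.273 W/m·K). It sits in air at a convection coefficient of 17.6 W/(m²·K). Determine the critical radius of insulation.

r_cr ≈ 31 mm

For a sphere r_cr = 2k/h = 2×0.273/17.6
r_cr = 31 mm; since the bare radius (20 mm) is below r_cr, adding a thin layer of insulation will *increase* heat loss.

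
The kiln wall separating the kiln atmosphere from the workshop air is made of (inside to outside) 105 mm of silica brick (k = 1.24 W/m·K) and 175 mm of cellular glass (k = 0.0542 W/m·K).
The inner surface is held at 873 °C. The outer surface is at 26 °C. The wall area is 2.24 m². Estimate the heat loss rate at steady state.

Using the resistance-network approach (series):
R_silica brick = L/(kA) = 0.105/(1.24×2.24) = 0.0378 K/W
R_cellular glass = L/(kA) = 0.175/(0.0542×2.24) = 1.441 K/W
R_total = 1.479 K/W
Q = ΔT / R_total = 847 / 1.479

Q ≈ 573 W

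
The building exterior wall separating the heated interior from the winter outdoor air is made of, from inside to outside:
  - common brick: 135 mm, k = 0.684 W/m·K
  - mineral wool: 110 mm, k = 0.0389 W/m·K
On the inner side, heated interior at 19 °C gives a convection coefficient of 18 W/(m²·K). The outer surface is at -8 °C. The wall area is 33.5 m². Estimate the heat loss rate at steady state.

Series thermal resistances:
R_inner film = 1/(h_i·A) = 1/(18×33.5) = 0.001658 K/W
R_common brick = L/(kA) = 0.135/(0.684×33.5) = 0.005892 K/W
R_mineral wool = L/(kA) = 0.11/(0.0389×33.5) = 0.08441 K/W
R_total = 0.09196 K/W
Q = ΔT / R_total = 27 / 0.09196

Q ≈ 294 W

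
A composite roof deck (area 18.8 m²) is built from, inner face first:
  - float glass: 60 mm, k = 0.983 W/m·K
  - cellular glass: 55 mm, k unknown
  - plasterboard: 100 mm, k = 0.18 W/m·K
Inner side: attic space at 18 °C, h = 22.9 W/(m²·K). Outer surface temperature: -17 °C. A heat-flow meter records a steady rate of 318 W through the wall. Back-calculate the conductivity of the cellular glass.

Thermal resistances in series:
R_inner film = 1/(h_i·A) = 1/(22.9×18.8) = 0.002323 K/W
R_float glass = L/(kA) = 0.06/(0.983×18.8) = 0.003247 K/W
R_plasterboard = L/(kA) = 0.1/(0.18×18.8) = 0.02955 K/W
Sum of known resistances R_other = 0.03512 K/W
Total R = ΔT/Q = 35/318 = 0.1101 K/W
R_cellular glass = R_total − R_other = 0.07494 K/W
k = L/(R·A) = 0.055/(0.07494×18.8)

k ≈ 0.039 W/(m·K)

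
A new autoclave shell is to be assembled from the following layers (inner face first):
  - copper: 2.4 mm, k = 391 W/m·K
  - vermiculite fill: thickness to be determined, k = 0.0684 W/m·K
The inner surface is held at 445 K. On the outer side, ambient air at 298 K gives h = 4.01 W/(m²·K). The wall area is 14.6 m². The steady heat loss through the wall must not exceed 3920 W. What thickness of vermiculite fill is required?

Thermal resistances in series:
R_copper = L/(kA) = 0.0024/(391×14.6) = 4.204×10^-7 K/W
R_outer film = 1/(h_o·A) = 1/(4.01×14.6) = 0.01708 K/W
Sum of the known resistances R_other = 0.01708 K/W
Required total resistance R_tot = ΔT/Q_allow = 147/3920 = 0.0375 K/W
R_vermiculite fill = R_tot − R_other = 0.02042 K/W
L = R·k·A = 0.02042×0.0684×14.6

L ≈ 20.4 mm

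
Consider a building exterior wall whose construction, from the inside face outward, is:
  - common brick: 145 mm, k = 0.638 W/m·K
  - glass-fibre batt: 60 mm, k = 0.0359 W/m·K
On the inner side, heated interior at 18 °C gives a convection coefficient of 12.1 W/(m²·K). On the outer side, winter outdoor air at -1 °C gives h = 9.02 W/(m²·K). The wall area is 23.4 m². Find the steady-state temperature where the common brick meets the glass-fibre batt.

Series thermal resistances:
R_inner film = 1/(h_i·A) = 1/(12.1×23.4) = 0.003532 K/W
R_common brick = L/(kA) = 0.145/(0.638×23.4) = 0.009713 K/W
R_glass-fibre batt = L/(kA) = 0.06/(0.0359×23.4) = 0.07142 K/W
R_outer film = 1/(h_o·A) = 1/(9.02×23.4) = 0.004738 K/W
R_total = 0.08941 K/W;  Q = ΔT/R_total = 19/0.08941 = 212.5 W
T_interface = T_inner − Q·ΣR(inner→interface) = 18 − 213×0.01324

T ≈ 15.2 °C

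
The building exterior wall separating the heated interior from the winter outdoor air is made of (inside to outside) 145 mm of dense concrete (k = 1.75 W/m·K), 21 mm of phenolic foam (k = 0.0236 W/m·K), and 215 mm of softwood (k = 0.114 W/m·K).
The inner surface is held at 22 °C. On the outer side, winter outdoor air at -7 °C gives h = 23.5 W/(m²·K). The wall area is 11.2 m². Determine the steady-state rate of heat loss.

Q ≈ 112 W

Model the wall as resistances in series:
R_dense concrete = L/(kA) = 0.145/(1.75×11.2) = 0.007398 K/W
R_phenolic foam = L/(kA) = 0.021/(0.0236×11.2) = 0.07945 K/W
R_softwood = L/(kA) = 0.215/(0.114×11.2) = 0.1684 K/W
R_outer film = 1/(h_o·A) = 1/(23.5×11.2) = 0.003799 K/W
R_total = 0.259 K/W
Q = ΔT / R_total = 29 / 0.259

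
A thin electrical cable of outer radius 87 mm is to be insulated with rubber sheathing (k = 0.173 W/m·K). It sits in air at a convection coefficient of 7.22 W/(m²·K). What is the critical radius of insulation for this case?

r_cr ≈ 24 mm

For a cylinder r_cr = k/h = 0.173/7.22
r_cr = 24 mm; since the bare radius (87 mm) is above r_cr, any added insulation will reduce heat loss.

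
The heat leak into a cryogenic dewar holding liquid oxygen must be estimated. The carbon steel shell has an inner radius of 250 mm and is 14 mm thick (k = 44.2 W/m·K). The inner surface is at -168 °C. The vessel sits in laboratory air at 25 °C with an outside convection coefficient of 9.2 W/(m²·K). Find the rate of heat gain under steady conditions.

Q ≈ 1550 W

Radial (spherical) resistances in series:
R_carbon steel shell = (1/0.25 − 1/0.264)/(4π×44.2) = 3.819×10^-4 K/W
R_outer film = 1/(h·4πr_o²) = 1/(9.2×4π×0.264²) = 0.1241 K/W
R_total = 0.1245 K/W
Q = ΔT/R_total = 193/0.1245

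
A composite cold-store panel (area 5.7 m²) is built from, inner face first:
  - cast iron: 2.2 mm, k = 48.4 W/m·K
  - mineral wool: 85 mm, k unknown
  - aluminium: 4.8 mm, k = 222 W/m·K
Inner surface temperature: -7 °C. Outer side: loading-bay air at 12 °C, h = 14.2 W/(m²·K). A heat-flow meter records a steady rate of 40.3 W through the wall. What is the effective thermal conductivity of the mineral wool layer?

k ≈ 0.0325 W/(m·K)

Series thermal resistances:
R_cast iron = L/(kA) = 0.0022/(48.4×5.7) = 7.974×10^-6 K/W
R_aluminium = L/(kA) = 0.0048/(222×5.7) = 3.793×10^-6 K/W
R_outer film = 1/(h_o·A) = 1/(14.2×5.7) = 0.01235 K/W
Sum of known resistances R_other = 0.01237 K/W
Total R = ΔT/Q = 19/40.3 = 0.4715 K/W
R_mineral wool = R_total − R_other = 0.4591 K/W
k = L/(R·A) = 0.085/(0.4591×5.7)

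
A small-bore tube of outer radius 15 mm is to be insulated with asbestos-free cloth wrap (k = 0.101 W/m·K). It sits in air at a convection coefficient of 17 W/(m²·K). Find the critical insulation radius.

r_cr ≈ 5.94 mm

For a cylinder r_cr = k/h = 0.101/17
r_cr = 5.94 mm; since the bare radius (15 mm) is above r_cr, any added insulation will reduce heat loss.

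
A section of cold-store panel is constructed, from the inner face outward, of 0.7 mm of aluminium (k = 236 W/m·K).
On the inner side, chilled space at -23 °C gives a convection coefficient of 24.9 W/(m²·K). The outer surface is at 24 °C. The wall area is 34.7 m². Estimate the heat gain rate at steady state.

Using the resistance-network approach (series):
R_inner film = 1/(h_i·A) = 1/(24.9×34.7) = 0.001157 K/W
R_aluminium = L/(kA) = 0.0007/(236×34.7) = 8.548×10^-8 K/W
R_total = 0.001157 K/W
Q = ΔT / R_total = 47 / 0.001157

Q ≈ 40600 W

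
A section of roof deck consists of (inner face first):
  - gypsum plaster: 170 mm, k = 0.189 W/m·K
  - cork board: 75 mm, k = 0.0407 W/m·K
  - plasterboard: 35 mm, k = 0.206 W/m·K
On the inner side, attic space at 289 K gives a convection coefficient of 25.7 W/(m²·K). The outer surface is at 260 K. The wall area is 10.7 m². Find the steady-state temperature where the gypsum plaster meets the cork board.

T ≈ 280 K

Using the resistance-network approach (series):
R_inner film = 1/(h_i·A) = 1/(25.7×10.7) = 0.003636 K/W
R_gypsum plaster = L/(kA) = 0.17/(0.189×10.7) = 0.08406 K/W
R_cork board = L/(kA) = 0.075/(0.0407×10.7) = 0.1722 K/W
R_plasterboard = L/(kA) = 0.035/(0.206×10.7) = 0.01588 K/W
R_total = 0.2758 K/W;  Q = ΔT/R_total = 29/0.2758 = 105.1 W
T_interface = T_inner − Q·ΣR(inner→interface) = 289 − 105×0.0877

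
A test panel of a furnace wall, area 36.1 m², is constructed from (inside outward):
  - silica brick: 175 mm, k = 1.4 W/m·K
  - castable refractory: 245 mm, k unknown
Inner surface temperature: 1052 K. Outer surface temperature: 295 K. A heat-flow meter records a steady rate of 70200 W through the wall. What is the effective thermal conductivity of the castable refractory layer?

k ≈ 0.927 W/(m·K)

Using the resistance-network approach (series):
R_silica brick = L/(kA) = 0.175/(1.4×36.1) = 0.003463 K/W
Sum of known resistances R_other = 0.003463 K/W
Total R = ΔT/Q = 757/70200 = 0.01078 K/W
R_castable refractory = R_total − R_other = 0.007321 K/W
k = L/(R·A) = 0.245/(0.007321×36.1)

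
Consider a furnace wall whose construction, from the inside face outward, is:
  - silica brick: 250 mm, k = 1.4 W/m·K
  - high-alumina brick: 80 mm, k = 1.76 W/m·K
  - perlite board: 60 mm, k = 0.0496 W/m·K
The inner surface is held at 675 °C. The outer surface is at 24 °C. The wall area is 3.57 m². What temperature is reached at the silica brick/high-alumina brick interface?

Series thermal resistances:
R_silica brick = L/(kA) = 0.25/(1.4×3.57) = 0.05002 K/W
R_high-alumina brick = L/(kA) = 0.08/(1.76×3.57) = 0.01273 K/W
R_perlite board = L/(kA) = 0.06/(0.0496×3.57) = 0.3388 K/W
R_total = 0.4016 K/W;  Q = ΔT/R_total = 651/0.4016 = 1621 W
T_interface = T_inner − Q·ΣR(inner→interface) = 675 − 1620×0.05002

T ≈ 594 °C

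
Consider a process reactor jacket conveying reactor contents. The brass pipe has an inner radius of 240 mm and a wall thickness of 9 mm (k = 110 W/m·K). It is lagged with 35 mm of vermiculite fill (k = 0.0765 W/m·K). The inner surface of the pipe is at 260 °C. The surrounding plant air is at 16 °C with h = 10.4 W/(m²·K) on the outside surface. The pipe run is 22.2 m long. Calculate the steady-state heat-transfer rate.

Cylindrical conduction, so R = ln(r₂/r₁)/(2πkL) per layer, in series:
R_brass pipe wall = ln(249/240)/(2π×110×22.2) = 2.399×10^-6 K/W
R_vermiculite fill = ln(284/249)/(2π×0.0765×22.2) = 0.01233 K/W
R_outer film = 1/(h_o·2πr_oL) = 1/(10.4×2π×0.284×22.2) = 0.002427 K/W
R_total = 0.01476 K/W
Q = ΔT/R_total = 244/0.01476

Q ≈ 16500 W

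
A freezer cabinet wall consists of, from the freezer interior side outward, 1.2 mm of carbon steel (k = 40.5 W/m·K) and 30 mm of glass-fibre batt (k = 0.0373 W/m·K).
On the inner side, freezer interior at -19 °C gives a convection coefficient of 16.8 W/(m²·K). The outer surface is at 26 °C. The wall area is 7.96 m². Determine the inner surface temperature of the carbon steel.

Treating each layer as a thermal resistance in series:
R_inner film = 1/(h_i·A) = 1/(16.8×7.96) = 0.007478 K/W
R_carbon steel = L/(kA) = 0.0012/(40.5×7.96) = 3.722×10^-6 K/W
R_glass-fibre batt = L/(kA) = 0.03/(0.0373×7.96) = 0.101 K/W
R_total = 0.1085 K/W;  Q = ΔT/R_total = 45/0.1085 = 414.7 W
T_interface = T_inner + Q·ΣR(inner→interface) = -19 + 415×0.007478

T ≈ -15.9 °C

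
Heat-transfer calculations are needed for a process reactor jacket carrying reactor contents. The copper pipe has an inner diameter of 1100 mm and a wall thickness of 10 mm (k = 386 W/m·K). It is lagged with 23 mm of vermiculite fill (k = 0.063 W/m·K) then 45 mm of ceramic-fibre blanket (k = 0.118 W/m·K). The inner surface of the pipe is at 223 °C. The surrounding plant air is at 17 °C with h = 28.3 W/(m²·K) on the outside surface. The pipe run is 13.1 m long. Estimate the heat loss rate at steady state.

Q ≈ 12800 W

Cylindrical conduction, so R = ln(r₂/r₁)/(2πkL) per layer, in series:
R_copper pipe wall = ln(560/550)/(2π×386×13.1) = 5.671×10^-7 K/W
R_vermiculite fill = ln(583/560)/(2π×0.063×13.1) = 0.007762 K/W
R_ceramic-fibre blanket = ln(628/583)/(2π×0.118×13.1) = 0.007655 K/W
R_outer film = 1/(h_o·2πr_oL) = 1/(28.3×2π×0.628×13.1) = 6.836×10^-4 K/W
R_total = 0.0161 K/W
Q = ΔT/R_total = 206/0.0161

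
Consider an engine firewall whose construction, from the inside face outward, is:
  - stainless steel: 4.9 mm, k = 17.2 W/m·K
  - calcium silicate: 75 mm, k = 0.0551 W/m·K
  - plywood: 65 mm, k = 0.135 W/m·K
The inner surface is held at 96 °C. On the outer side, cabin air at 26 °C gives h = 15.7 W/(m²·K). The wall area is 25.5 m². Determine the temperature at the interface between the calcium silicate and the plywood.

Model the wall as resistances in series:
R_stainless steel = L/(kA) = 0.0049/(17.2×25.5) = 1.117×10^-5 K/W
R_calcium silicate = L/(kA) = 0.075/(0.0551×25.5) = 0.05338 K/W
R_plywood = L/(kA) = 0.065/(0.135×25.5) = 0.01888 K/W
R_outer film = 1/(h_o·A) = 1/(15.7×25.5) = 0.002498 K/W
R_total = 0.07477 K/W;  Q = ΔT/R_total = 70/0.07477 = 936.2 W
T_interface = T_inner − Q·ΣR(inner→interface) = 96 − 936×0.05339

T ≈ 46 °C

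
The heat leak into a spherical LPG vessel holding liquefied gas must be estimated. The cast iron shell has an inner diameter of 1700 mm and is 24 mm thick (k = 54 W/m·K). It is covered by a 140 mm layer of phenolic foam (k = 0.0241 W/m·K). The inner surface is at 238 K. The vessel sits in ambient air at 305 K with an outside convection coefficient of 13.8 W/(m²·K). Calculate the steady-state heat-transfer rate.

Q ≈ 127 W

Spherical conduction: R = (1/r_in − 1/r_out)/(4πk) per layer; series-sum.
R_cast iron shell = (1/0.85 − 1/0.874)/(4π×54) = 4.761×10^-5 K/W
R_phenolic foam = (1/0.874 − 1/1.014)/(4π×0.0241) = 0.5216 K/W
R_outer film = 1/(h·4πr_o²) = 1/(13.8×4π×1.014²) = 0.005608 K/W
R_total = 0.5273 K/W
Q = ΔT/R_total = 67/0.5273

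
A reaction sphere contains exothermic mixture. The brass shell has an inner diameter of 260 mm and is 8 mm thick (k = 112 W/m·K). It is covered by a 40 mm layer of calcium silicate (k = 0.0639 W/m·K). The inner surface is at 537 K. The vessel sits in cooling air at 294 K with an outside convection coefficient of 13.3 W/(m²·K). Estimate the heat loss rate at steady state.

Q ≈ 110 W

Spherical conduction: R = (1/r_in − 1/r_out)/(4πk) per layer; series-sum.
R_brass shell = (1/0.13 − 1/0.138)/(4π×112) = 3.168×10^-4 K/W
R_calcium silicate = (1/0.138 − 1/0.178)/(4π×0.0639) = 2.028 K/W
R_outer film = 1/(h·4πr_o²) = 1/(13.3×4π×0.178²) = 0.1888 K/W
R_total = 2.217 K/W
Q = ΔT/R_total = 243/2.217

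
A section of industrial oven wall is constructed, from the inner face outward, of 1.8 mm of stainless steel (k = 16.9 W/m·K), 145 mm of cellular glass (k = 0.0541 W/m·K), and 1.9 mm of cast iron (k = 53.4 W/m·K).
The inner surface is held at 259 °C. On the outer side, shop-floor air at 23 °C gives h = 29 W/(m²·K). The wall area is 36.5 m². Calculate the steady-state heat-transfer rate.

Q ≈ 3170 W

Using the resistance-network approach (series):
R_stainless steel = L/(kA) = 0.0018/(16.9×36.5) = 2.918×10^-6 K/W
R_cellular glass = L/(kA) = 0.145/(0.0541×36.5) = 0.07343 K/W
R_cast iron = L/(kA) = 0.0019/(53.4×36.5) = 9.748×10^-7 K/W
R_outer film = 1/(h_o·A) = 1/(29×36.5) = 9.447×10^-4 K/W
R_total = 0.07438 K/W
Q = ΔT / R_total = 236 / 0.07438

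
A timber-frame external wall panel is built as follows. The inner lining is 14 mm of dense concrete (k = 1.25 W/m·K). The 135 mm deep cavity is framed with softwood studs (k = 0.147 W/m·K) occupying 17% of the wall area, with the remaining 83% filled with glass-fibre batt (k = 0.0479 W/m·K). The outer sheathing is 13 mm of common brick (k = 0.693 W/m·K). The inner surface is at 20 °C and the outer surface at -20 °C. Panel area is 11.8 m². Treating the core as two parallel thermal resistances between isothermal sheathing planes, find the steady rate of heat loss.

Q ≈ 223 W

Sheathing layers in series; stud and cavity paths in parallel between them.
R_inner = 0.014/(1.25×11.8) = 9.492×10^-4 K/W
R_stud  = 0.135/(0.147×0.17×11.8) = 0.4578 K/W
R_cav   = 0.135/(0.0479×0.83×11.8) = 0.2878 K/W
1/R_core = 1/R_stud + 1/R_cav → R_core = 0.1767 K/W
R_outer = 0.013/(0.693×11.8) = 0.00159 K/W
R_total = 0.1792 K/W
Q = ΔT/R_total = 40/0.1792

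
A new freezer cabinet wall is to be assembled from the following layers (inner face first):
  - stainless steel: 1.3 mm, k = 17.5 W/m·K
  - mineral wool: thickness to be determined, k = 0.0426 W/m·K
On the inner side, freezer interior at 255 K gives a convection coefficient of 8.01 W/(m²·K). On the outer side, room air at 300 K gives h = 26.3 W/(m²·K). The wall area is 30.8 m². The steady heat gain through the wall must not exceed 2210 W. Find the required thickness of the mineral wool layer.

L ≈ 19.8 mm

Thermal resistances in series:
R_inner film = 1/(h_i·A) = 1/(8.01×30.8) = 0.004053 K/W
R_stainless steel = L/(kA) = 0.0013/(17.5×30.8) = 2.412×10^-6 K/W
R_outer film = 1/(h_o·A) = 1/(26.3×30.8) = 0.001235 K/W
Sum of the known resistances R_other = 0.00529 K/W
Required total resistance R_tot = ΔT/Q_allow = 45/2210 = 0.02036 K/W
R_mineral wool = R_tot − R_other = 0.01507 K/W
L = R·k·A = 0.01507×0.0426×30.8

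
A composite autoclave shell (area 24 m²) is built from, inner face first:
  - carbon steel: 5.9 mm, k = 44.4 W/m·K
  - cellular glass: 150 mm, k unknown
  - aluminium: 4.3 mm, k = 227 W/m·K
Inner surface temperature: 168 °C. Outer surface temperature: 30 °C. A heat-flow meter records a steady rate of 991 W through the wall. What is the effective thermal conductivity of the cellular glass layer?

k ≈ 0.0449 W/(m·K)

Treating each layer as a thermal resistance in series:
R_carbon steel = L/(kA) = 0.0059/(44.4×24) = 5.537×10^-6 K/W
R_aluminium = L/(kA) = 0.0043/(227×24) = 7.893×10^-7 K/W
Sum of known resistances R_other = 6.326×10^-6 K/W
Total R = ΔT/Q = 138/991 = 0.1393 K/W
R_cellular glass = R_total − R_other = 0.1392 K/W
k = L/(R·A) = 0.15/(0.1392×24)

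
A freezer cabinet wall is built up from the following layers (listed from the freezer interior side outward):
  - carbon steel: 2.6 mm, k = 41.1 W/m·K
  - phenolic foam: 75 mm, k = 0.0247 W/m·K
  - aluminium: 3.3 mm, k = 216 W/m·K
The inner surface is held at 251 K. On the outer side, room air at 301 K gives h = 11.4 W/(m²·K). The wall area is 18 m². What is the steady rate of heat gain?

Thermal resistances in series:
R_carbon steel = L/(kA) = 0.0026/(41.1×18) = 3.514×10^-6 K/W
R_phenolic foam = L/(kA) = 0.075/(0.0247×18) = 0.1687 K/W
R_aluminium = L/(kA) = 0.0033/(216×18) = 8.488×10^-7 K/W
R_outer film = 1/(h_o·A) = 1/(11.4×18) = 0.004873 K/W
R_total = 0.1736 K/W
Q = ΔT / R_total = 50 / 0.1736

Q ≈ 288 W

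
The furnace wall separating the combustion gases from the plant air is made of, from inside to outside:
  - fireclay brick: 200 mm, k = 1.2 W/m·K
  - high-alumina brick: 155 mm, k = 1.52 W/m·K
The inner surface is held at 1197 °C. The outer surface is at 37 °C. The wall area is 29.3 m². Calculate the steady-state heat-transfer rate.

Thermal resistances in series:
R_fireclay brick = L/(kA) = 0.2/(1.2×29.3) = 0.005688 K/W
R_high-alumina brick = L/(kA) = 0.155/(1.52×29.3) = 0.00348 K/W
R_total = 0.009169 K/W
Q = ΔT / R_total = 1160 / 0.009169

Q ≈ 127000 W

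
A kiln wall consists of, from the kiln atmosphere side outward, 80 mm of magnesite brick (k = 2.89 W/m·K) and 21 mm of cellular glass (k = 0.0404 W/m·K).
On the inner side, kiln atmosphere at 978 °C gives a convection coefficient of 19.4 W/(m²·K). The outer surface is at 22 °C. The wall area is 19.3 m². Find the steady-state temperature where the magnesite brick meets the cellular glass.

T ≈ 852 °C

Treating each layer as a thermal resistance in series:
R_inner film = 1/(h_i·A) = 1/(19.4×19.3) = 0.002671 K/W
R_magnesite brick = L/(kA) = 0.08/(2.89×19.3) = 0.001434 K/W
R_cellular glass = L/(kA) = 0.021/(0.0404×19.3) = 0.02693 K/W
R_total = 0.03104 K/W;  Q = ΔT/R_total = 956/0.03104 = 30800 W
T_interface = T_inner − Q·ΣR(inner→interface) = 978 − 30800×0.004105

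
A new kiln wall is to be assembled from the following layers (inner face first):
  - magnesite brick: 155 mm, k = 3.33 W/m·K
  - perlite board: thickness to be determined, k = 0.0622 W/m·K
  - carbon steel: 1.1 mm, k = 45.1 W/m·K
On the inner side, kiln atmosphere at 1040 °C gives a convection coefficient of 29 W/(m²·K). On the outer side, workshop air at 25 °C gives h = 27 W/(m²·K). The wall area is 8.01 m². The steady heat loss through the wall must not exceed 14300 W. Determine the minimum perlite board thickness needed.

Using the resistance-network approach (series):
R_inner film = 1/(h_i·A) = 1/(29×8.01) = 0.004305 K/W
R_magnesite brick = L/(kA) = 0.155/(3.33×8.01) = 0.005811 K/W
R_carbon steel = L/(kA) = 0.0011/(45.1×8.01) = 3.045×10^-6 K/W
R_outer film = 1/(h_o·A) = 1/(27×8.01) = 0.004624 K/W
Sum of the known resistances R_other = 0.01474 K/W
Required total resistance R_tot = ΔT/Q_allow = 1015/14300 = 0.07098 K/W
R_perlite board = R_tot − R_other = 0.05624 K/W
L = R·k·A = 0.05624×0.0622×8.01

L ≈ 28 mm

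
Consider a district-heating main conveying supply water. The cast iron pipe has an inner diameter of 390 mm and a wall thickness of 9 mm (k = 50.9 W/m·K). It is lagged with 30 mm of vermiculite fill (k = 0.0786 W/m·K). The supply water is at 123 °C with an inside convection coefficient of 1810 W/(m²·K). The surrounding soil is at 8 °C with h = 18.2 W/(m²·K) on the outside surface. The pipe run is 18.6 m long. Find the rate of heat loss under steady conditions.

Cylindrical conduction, so R = ln(r₂/r₁)/(2πkL) per layer, in series:
R_inner film = 1/(h_i·2πr₁L) = 1/(1810×2π×0.195×18.6) = 2.424×10^-5 K/W
R_cast iron pipe wall = ln(204/195)/(2π×50.9×18.6) = 7.585×10^-6 K/W
R_vermiculite fill = ln(234/204)/(2π×0.0786×18.6) = 0.01494 K/W
R_outer film = 1/(h_o·2πr_oL) = 1/(18.2×2π×0.234×18.6) = 0.002009 K/W
R_total = 0.01698 K/W
Q = ΔT/R_total = 115/0.01698

Q ≈ 6770 W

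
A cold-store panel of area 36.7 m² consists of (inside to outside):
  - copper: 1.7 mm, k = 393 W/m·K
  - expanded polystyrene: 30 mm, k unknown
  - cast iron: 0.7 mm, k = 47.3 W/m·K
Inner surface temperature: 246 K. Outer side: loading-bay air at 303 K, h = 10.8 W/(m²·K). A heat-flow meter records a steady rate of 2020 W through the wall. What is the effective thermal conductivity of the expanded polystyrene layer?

k ≈ 0.0318 W/(m·K)

Treating each layer as a thermal resistance in series:
R_copper = L/(kA) = 0.0017/(393×36.7) = 1.179×10^-7 K/W
R_cast iron = L/(kA) = 0.0007/(47.3×36.7) = 4.032×10^-7 K/W
R_outer film = 1/(h_o·A) = 1/(10.8×36.7) = 0.002523 K/W
Sum of known resistances R_other = 0.002523 K/W
Total R = ΔT/Q = 57/2020 = 0.02822 K/W
R_expanded polystyrene = R_total − R_other = 0.02569 K/W
k = L/(R·A) = 0.03/(0.02569×36.7)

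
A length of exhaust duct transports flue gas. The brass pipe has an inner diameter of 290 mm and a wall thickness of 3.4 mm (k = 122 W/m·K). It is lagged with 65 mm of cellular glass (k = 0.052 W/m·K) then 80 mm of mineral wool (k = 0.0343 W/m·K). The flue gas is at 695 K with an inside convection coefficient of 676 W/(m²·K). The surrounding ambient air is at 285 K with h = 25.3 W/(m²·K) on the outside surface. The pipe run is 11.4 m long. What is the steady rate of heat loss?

Q ≈ 1790 W

Per-layer cylindrical resistances, series-summed:
R_inner film = 1/(h_i·2πr₁L) = 1/(676×2π×0.145×11.4) = 1.424×10^-4 K/W
R_brass pipe wall = ln(148.4/145)/(2π×122×11.4) = 2.652×10^-6 K/W
R_cellular glass = ln(213.4/148.4)/(2π×0.052×11.4) = 0.09753 K/W
R_mineral wool = ln(293.4/213.4)/(2π×0.0343×11.4) = 0.1296 K/W
R_outer film = 1/(h_o·2πr_oL) = 1/(25.3×2π×0.2934×11.4) = 0.001881 K/W
R_total = 0.2291 K/W
Q = ΔT/R_total = 410/0.2291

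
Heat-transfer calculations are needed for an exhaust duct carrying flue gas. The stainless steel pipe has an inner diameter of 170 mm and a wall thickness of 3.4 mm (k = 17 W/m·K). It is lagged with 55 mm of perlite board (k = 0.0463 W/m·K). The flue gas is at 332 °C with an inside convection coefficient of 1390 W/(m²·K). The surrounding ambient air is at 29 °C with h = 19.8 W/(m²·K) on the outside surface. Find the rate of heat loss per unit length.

q′ ≈ 176 W/m

Cylindrical conduction, so R = ln(r₂/r₁)/(2πkL) per layer, in series:
R_inner film = 1/(h_i·2πr₁L) = 1/(1390×2π×0.085×1) = 0.001347 K/W
R_stainless steel pipe wall = ln(88.4/85)/(2π×17×1) = 3.672×10^-4 K/W
R_perlite board = ln(143.4/88.4)/(2π×0.0463×1) = 1.663 K/W
R_outer film = 1/(h_o·2πr_oL) = 1/(19.8×2π×0.1434×1) = 0.05605 K/W
R_total = 1.721 K/W
Q = ΔT/R_total = 303/1.721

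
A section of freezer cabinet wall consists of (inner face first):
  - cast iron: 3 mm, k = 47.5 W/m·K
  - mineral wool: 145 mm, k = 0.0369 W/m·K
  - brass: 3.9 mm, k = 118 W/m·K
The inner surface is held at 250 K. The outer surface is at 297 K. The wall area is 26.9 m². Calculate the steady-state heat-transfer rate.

Q ≈ 322 W

Series thermal resistances:
R_cast iron = L/(kA) = 0.003/(47.5×26.9) = 2.348×10^-6 K/W
R_mineral wool = L/(kA) = 0.145/(0.0369×26.9) = 0.1461 K/W
R_brass = L/(kA) = 0.0039/(118×26.9) = 1.229×10^-6 K/W
R_total = 0.1461 K/W
Q = ΔT / R_total = 47 / 0.1461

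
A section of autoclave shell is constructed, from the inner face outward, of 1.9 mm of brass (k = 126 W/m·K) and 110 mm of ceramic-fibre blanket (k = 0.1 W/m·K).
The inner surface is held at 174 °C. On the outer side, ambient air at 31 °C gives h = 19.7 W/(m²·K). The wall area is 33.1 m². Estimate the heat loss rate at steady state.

Q ≈ 4110 W

Model the wall as resistances in series:
R_brass = L/(kA) = 0.0019/(126×33.1) = 4.556×10^-7 K/W
R_ceramic-fibre blanket = L/(kA) = 0.11/(0.1×33.1) = 0.03323 K/W
R_outer film = 1/(h_o·A) = 1/(19.7×33.1) = 0.001534 K/W
R_total = 0.03477 K/W
Q = ΔT / R_total = 143 / 0.03477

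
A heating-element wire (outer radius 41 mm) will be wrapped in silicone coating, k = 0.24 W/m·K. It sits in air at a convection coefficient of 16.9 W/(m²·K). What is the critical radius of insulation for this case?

For a cylinder r_cr = k/h = 0.24/16.9
r_cr = 14.2 mm; since the bare radius (41 mm) is above r_cr, any added insulation will reduce heat loss.

r_cr ≈ 14.2 mm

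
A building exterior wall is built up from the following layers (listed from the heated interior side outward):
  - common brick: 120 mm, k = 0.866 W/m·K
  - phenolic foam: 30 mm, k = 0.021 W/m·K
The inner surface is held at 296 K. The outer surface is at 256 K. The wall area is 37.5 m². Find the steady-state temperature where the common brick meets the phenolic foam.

T ≈ 292 K

Series thermal resistances:
R_common brick = L/(kA) = 0.12/(0.866×37.5) = 0.003695 K/W
R_phenolic foam = L/(kA) = 0.03/(0.021×37.5) = 0.0381 K/W
R_total = 0.04179 K/W;  Q = ΔT/R_total = 40/0.04179 = 957.2 W
T_interface = T_inner − Q·ΣR(inner→interface) = 296 − 957×0.003695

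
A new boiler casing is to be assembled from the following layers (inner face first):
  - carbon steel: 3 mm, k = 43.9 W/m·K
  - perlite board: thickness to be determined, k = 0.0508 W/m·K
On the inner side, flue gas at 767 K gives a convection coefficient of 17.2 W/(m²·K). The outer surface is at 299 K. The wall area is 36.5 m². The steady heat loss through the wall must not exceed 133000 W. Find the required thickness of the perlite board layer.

L ≈ 3.57 mm

Series thermal resistances:
R_inner film = 1/(h_i·A) = 1/(17.2×36.5) = 0.001593 K/W
R_carbon steel = L/(kA) = 0.003/(43.9×36.5) = 1.872×10^-6 K/W
Sum of the known resistances R_other = 0.001595 K/W
Required total resistance R_tot = ΔT/Q_allow = 468/133000 = 0.003519 K/W
R_perlite board = R_tot − R_other = 0.001924 K/W
L = R·k·A = 0.001924×0.0508×36.5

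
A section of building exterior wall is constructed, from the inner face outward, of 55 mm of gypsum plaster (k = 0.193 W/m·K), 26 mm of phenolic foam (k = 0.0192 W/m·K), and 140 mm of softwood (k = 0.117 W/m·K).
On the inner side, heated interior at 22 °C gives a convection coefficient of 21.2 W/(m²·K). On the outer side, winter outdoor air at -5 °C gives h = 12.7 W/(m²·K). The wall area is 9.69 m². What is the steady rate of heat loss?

Using the resistance-network approach (series):
R_inner film = 1/(h_i·A) = 1/(21.2×9.69) = 0.004868 K/W
R_gypsum plaster = L/(kA) = 0.055/(0.193×9.69) = 0.02941 K/W
R_phenolic foam = L/(kA) = 0.026/(0.0192×9.69) = 0.1397 K/W
R_softwood = L/(kA) = 0.14/(0.117×9.69) = 0.1235 K/W
R_outer film = 1/(h_o·A) = 1/(12.7×9.69) = 0.008126 K/W
R_total = 0.3056 K/W
Q = ΔT / R_total = 27 / 0.3056

Q ≈ 88.3 W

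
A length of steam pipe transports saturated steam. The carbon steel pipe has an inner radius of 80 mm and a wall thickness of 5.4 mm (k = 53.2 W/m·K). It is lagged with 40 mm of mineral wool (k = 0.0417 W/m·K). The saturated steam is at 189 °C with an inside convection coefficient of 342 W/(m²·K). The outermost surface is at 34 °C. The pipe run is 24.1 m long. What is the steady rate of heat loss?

For a radial system each layer contributes R = ln(r_out/r_in)/(2πkL); films add R = 1/(hA).
R_inner film = 1/(h_i·2πr₁L) = 1/(342×2π×0.08×24.1) = 2.414×10^-4 K/W
R_carbon steel pipe wall = ln(85.4/80)/(2π×53.2×24.1) = 8.108×10^-6 K/W
R_mineral wool = ln(125.4/85.4)/(2π×0.0417×24.1) = 0.06084 K/W
R_total = 0.06109 K/W
Q = ΔT/R_total = 155/0.06109

Q ≈ 2540 W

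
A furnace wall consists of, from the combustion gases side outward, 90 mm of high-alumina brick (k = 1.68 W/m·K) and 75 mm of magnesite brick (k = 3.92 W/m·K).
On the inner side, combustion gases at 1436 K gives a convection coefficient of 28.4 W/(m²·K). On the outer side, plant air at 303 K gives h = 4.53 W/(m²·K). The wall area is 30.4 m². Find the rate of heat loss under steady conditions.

Q ≈ 105000 W

Series thermal resistances:
R_inner film = 1/(h_i·A) = 1/(28.4×30.4) = 0.001158 K/W
R_high-alumina brick = L/(kA) = 0.09/(1.68×30.4) = 0.001762 K/W
R_magnesite brick = L/(kA) = 0.075/(3.92×30.4) = 6.294×10^-4 K/W
R_outer film = 1/(h_o·A) = 1/(4.53×30.4) = 0.007262 K/W
R_total = 0.01081 K/W
Q = ΔT / R_total = 1133 / 0.01081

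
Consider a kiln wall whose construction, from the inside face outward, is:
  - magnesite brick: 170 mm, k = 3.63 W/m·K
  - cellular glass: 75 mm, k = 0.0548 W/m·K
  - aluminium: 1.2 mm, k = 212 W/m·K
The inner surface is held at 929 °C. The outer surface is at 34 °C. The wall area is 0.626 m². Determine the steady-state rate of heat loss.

Q ≈ 396 W

Model the wall as resistances in series:
R_magnesite brick = L/(kA) = 0.17/(3.63×0.626) = 0.07481 K/W
R_cellular glass = L/(kA) = 0.075/(0.0548×0.626) = 2.186 K/W
R_aluminium = L/(kA) = 0.0012/(212×0.626) = 9.042×10^-6 K/W
R_total = 2.261 K/W
Q = ΔT / R_total = 895 / 2.261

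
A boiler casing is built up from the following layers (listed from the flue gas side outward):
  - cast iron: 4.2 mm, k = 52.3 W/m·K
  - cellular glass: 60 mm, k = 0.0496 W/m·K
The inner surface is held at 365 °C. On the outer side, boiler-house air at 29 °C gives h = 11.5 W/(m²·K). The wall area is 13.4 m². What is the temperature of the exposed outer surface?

Treating each layer as a thermal resistance in series:
R_cast iron = L/(kA) = 0.0042/(52.3×13.4) = 5.993×10^-6 K/W
R_cellular glass = L/(kA) = 0.06/(0.0496×13.4) = 0.09027 K/W
R_outer film = 1/(h_o·A) = 1/(11.5×13.4) = 0.006489 K/W
R_total = 0.09677 K/W;  Q = ΔT/R_total = 336/0.09677 = 3472 W
T_interface = T_inner − Q·ΣR(inner→interface) = 365 − 3470×0.09028

T ≈ 51.5 °C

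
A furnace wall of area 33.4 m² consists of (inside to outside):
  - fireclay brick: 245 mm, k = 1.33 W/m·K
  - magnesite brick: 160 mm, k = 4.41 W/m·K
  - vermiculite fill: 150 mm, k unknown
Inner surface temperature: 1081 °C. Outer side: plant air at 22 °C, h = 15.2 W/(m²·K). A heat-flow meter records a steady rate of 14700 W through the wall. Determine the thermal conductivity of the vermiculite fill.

Using the resistance-network approach (series):
R_fireclay brick = L/(kA) = 0.245/(1.33×33.4) = 0.005515 K/W
R_magnesite brick = L/(kA) = 0.16/(4.41×33.4) = 0.001086 K/W
R_outer film = 1/(h_o·A) = 1/(15.2×33.4) = 0.00197 K/W
Sum of known resistances R_other = 0.008571 K/W
Total R = ΔT/Q = 1059/14700 = 0.07204 K/W
R_vermiculite fill = R_total − R_other = 0.06347 K/W
k = L/(R·A) = 0.15/(0.06347×33.4)

k ≈ 0.0708 W/(m·K)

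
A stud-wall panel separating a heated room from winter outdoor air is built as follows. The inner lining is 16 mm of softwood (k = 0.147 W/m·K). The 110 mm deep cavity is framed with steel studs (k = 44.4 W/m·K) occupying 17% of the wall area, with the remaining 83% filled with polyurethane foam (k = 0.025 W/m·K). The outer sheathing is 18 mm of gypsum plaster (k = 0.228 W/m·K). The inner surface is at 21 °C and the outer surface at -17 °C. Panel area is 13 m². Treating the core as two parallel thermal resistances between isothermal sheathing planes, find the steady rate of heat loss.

Sheathing layers in series; stud and cavity paths in parallel between them.
R_inner = 0.016/(0.147×13) = 0.008373 K/W
R_stud  = 0.11/(44.4×0.17×13) = 0.001121 K/W
R_cav   = 0.11/(0.025×0.83×13) = 0.4078 K/W
1/R_core = 1/R_stud + 1/R_cav → R_core = 0.001118 K/W
R_outer = 0.018/(0.228×13) = 0.006073 K/W
R_total = 0.01556 K/W
Q = ΔT/R_total = 38/0.01556

Q ≈ 2440 W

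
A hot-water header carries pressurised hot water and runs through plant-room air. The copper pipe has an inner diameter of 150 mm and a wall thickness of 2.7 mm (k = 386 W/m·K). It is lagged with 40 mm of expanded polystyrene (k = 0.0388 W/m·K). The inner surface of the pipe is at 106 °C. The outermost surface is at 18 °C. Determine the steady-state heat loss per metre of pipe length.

q′ ≈ 51.7 W/m

Treating each annulus and film as a series resistance:
R_copper pipe wall = ln(77.7/75)/(2π×386×1) = 1.458×10^-5 K/W
R_expanded polystyrene = ln(117.7/77.7)/(2π×0.0388×1) = 1.703 K/W
R_total = 1.703 K/W
Q = ΔT/R_total = 88/1.703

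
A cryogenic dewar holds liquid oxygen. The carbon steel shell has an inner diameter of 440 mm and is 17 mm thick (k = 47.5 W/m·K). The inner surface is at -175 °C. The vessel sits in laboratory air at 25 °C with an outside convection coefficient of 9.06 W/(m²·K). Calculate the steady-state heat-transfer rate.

Radial (spherical) resistances in series:
R_carbon steel shell = (1/0.22 − 1/0.237)/(4π×47.5) = 5.462×10^-4 K/W
R_outer film = 1/(h·4πr_o²) = 1/(9.06×4π×0.237²) = 0.1564 K/W
R_total = 0.1569 K/W
Q = ΔT/R_total = 200/0.1569

Q ≈ 1270 W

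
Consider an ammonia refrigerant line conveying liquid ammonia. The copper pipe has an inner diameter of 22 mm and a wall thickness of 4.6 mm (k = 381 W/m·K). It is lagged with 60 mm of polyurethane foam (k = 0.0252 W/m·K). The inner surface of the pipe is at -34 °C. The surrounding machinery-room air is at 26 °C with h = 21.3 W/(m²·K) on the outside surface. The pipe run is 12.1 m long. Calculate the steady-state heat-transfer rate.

Q ≈ 72.1 W

Cylindrical conduction, so R = ln(r₂/r₁)/(2πkL) per layer, in series:
R_copper pipe wall = ln(15.6/11)/(2π×381×12.1) = 1.206×10^-5 K/W
R_polyurethane foam = ln(75.6/15.6)/(2π×0.0252×12.1) = 0.8237 K/W
R_outer film = 1/(h_o·2πr_oL) = 1/(21.3×2π×0.0756×12.1) = 0.008168 K/W
R_total = 0.8319 K/W
Q = ΔT/R_total = 60/0.8319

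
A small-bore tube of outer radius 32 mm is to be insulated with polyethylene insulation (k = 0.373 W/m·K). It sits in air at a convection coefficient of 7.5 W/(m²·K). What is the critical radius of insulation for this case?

For a cylinder r_cr = k/h = 0.373/7.5
r_cr = 49.7 mm; since the bare radius (32 mm) is below r_cr, adding a thin layer of insulation will *increase* heat loss.

r_cr ≈ 49.7 mm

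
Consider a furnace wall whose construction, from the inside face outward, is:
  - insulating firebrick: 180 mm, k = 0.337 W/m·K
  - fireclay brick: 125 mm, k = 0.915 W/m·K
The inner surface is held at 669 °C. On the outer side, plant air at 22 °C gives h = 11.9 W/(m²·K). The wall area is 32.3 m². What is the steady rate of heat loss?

Model the wall as resistances in series:
R_insulating firebrick = L/(kA) = 0.18/(0.337×32.3) = 0.01654 K/W
R_fireclay brick = L/(kA) = 0.125/(0.915×32.3) = 0.004229 K/W
R_outer film = 1/(h_o·A) = 1/(11.9×32.3) = 0.002602 K/W
R_total = 0.02337 K/W
Q = ΔT / R_total = 647 / 0.02337

Q ≈ 27700 W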